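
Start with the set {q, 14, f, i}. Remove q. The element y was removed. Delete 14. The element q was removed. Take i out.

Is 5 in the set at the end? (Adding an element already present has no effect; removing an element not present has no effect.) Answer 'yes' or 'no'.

Answer: no

Derivation:
Tracking the set through each operation:
Start: {14, f, i, q}
Event 1 (remove q): removed. Set: {14, f, i}
Event 2 (remove y): not present, no change. Set: {14, f, i}
Event 3 (remove 14): removed. Set: {f, i}
Event 4 (remove q): not present, no change. Set: {f, i}
Event 5 (remove i): removed. Set: {f}

Final set: {f} (size 1)
5 is NOT in the final set.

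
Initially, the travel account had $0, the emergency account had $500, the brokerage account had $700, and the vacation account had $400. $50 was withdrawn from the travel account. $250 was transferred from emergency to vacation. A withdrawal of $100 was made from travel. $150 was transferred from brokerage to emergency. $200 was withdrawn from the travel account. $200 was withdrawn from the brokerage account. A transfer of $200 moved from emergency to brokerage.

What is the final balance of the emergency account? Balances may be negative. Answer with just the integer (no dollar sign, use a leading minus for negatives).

Tracking account balances step by step:
Start: travel=0, emergency=500, brokerage=700, vacation=400
Event 1 (withdraw 50 from travel): travel: 0 - 50 = -50. Balances: travel=-50, emergency=500, brokerage=700, vacation=400
Event 2 (transfer 250 emergency -> vacation): emergency: 500 - 250 = 250, vacation: 400 + 250 = 650. Balances: travel=-50, emergency=250, brokerage=700, vacation=650
Event 3 (withdraw 100 from travel): travel: -50 - 100 = -150. Balances: travel=-150, emergency=250, brokerage=700, vacation=650
Event 4 (transfer 150 brokerage -> emergency): brokerage: 700 - 150 = 550, emergency: 250 + 150 = 400. Balances: travel=-150, emergency=400, brokerage=550, vacation=650
Event 5 (withdraw 200 from travel): travel: -150 - 200 = -350. Balances: travel=-350, emergency=400, brokerage=550, vacation=650
Event 6 (withdraw 200 from brokerage): brokerage: 550 - 200 = 350. Balances: travel=-350, emergency=400, brokerage=350, vacation=650
Event 7 (transfer 200 emergency -> brokerage): emergency: 400 - 200 = 200, brokerage: 350 + 200 = 550. Balances: travel=-350, emergency=200, brokerage=550, vacation=650

Final balance of emergency: 200

Answer: 200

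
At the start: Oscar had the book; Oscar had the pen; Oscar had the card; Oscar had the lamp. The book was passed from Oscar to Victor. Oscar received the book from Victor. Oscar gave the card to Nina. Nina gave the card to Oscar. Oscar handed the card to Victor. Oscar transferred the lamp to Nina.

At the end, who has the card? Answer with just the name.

Answer: Victor

Derivation:
Tracking all object holders:
Start: book:Oscar, pen:Oscar, card:Oscar, lamp:Oscar
Event 1 (give book: Oscar -> Victor). State: book:Victor, pen:Oscar, card:Oscar, lamp:Oscar
Event 2 (give book: Victor -> Oscar). State: book:Oscar, pen:Oscar, card:Oscar, lamp:Oscar
Event 3 (give card: Oscar -> Nina). State: book:Oscar, pen:Oscar, card:Nina, lamp:Oscar
Event 4 (give card: Nina -> Oscar). State: book:Oscar, pen:Oscar, card:Oscar, lamp:Oscar
Event 5 (give card: Oscar -> Victor). State: book:Oscar, pen:Oscar, card:Victor, lamp:Oscar
Event 6 (give lamp: Oscar -> Nina). State: book:Oscar, pen:Oscar, card:Victor, lamp:Nina

Final state: book:Oscar, pen:Oscar, card:Victor, lamp:Nina
The card is held by Victor.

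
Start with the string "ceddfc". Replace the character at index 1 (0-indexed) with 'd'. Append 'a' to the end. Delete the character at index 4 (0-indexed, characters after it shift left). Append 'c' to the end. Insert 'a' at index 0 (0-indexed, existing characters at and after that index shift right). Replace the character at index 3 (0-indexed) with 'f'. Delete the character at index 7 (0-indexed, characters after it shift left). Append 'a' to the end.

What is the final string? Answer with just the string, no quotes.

Answer: acdfdcaa

Derivation:
Applying each edit step by step:
Start: "ceddfc"
Op 1 (replace idx 1: 'e' -> 'd'): "ceddfc" -> "cdddfc"
Op 2 (append 'a'): "cdddfc" -> "cdddfca"
Op 3 (delete idx 4 = 'f'): "cdddfca" -> "cdddca"
Op 4 (append 'c'): "cdddca" -> "cdddcac"
Op 5 (insert 'a' at idx 0): "cdddcac" -> "acdddcac"
Op 6 (replace idx 3: 'd' -> 'f'): "acdddcac" -> "acdfdcac"
Op 7 (delete idx 7 = 'c'): "acdfdcac" -> "acdfdca"
Op 8 (append 'a'): "acdfdca" -> "acdfdcaa"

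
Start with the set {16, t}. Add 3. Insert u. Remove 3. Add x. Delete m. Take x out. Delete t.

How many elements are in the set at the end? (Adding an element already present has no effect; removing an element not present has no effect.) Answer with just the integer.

Answer: 2

Derivation:
Tracking the set through each operation:
Start: {16, t}
Event 1 (add 3): added. Set: {16, 3, t}
Event 2 (add u): added. Set: {16, 3, t, u}
Event 3 (remove 3): removed. Set: {16, t, u}
Event 4 (add x): added. Set: {16, t, u, x}
Event 5 (remove m): not present, no change. Set: {16, t, u, x}
Event 6 (remove x): removed. Set: {16, t, u}
Event 7 (remove t): removed. Set: {16, u}

Final set: {16, u} (size 2)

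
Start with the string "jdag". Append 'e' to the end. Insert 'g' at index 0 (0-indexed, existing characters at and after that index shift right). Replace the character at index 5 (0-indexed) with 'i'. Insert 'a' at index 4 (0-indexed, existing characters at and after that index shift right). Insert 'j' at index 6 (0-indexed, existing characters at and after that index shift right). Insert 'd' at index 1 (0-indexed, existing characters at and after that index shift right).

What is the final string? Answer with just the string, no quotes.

Applying each edit step by step:
Start: "jdag"
Op 1 (append 'e'): "jdag" -> "jdage"
Op 2 (insert 'g' at idx 0): "jdage" -> "gjdage"
Op 3 (replace idx 5: 'e' -> 'i'): "gjdage" -> "gjdagi"
Op 4 (insert 'a' at idx 4): "gjdagi" -> "gjdaagi"
Op 5 (insert 'j' at idx 6): "gjdaagi" -> "gjdaagji"
Op 6 (insert 'd' at idx 1): "gjdaagji" -> "gdjdaagji"

Answer: gdjdaagji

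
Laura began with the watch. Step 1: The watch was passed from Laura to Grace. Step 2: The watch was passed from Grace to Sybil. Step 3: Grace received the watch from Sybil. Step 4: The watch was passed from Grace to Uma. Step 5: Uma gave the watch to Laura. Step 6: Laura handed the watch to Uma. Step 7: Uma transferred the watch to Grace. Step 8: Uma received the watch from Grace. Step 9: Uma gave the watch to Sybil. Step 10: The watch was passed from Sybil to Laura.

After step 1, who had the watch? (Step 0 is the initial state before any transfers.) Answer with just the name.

Tracking the watch holder through step 1:
After step 0 (start): Laura
After step 1: Grace

At step 1, the holder is Grace.

Answer: Grace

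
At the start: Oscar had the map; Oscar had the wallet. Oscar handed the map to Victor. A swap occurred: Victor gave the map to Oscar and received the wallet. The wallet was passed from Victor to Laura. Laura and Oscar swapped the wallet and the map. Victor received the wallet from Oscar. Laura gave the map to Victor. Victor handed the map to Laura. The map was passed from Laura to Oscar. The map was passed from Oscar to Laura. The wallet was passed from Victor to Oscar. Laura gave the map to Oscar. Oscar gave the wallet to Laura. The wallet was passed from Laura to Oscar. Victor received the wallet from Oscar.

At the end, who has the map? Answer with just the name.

Tracking all object holders:
Start: map:Oscar, wallet:Oscar
Event 1 (give map: Oscar -> Victor). State: map:Victor, wallet:Oscar
Event 2 (swap map<->wallet: now map:Oscar, wallet:Victor). State: map:Oscar, wallet:Victor
Event 3 (give wallet: Victor -> Laura). State: map:Oscar, wallet:Laura
Event 4 (swap wallet<->map: now wallet:Oscar, map:Laura). State: map:Laura, wallet:Oscar
Event 5 (give wallet: Oscar -> Victor). State: map:Laura, wallet:Victor
Event 6 (give map: Laura -> Victor). State: map:Victor, wallet:Victor
Event 7 (give map: Victor -> Laura). State: map:Laura, wallet:Victor
Event 8 (give map: Laura -> Oscar). State: map:Oscar, wallet:Victor
Event 9 (give map: Oscar -> Laura). State: map:Laura, wallet:Victor
Event 10 (give wallet: Victor -> Oscar). State: map:Laura, wallet:Oscar
Event 11 (give map: Laura -> Oscar). State: map:Oscar, wallet:Oscar
Event 12 (give wallet: Oscar -> Laura). State: map:Oscar, wallet:Laura
Event 13 (give wallet: Laura -> Oscar). State: map:Oscar, wallet:Oscar
Event 14 (give wallet: Oscar -> Victor). State: map:Oscar, wallet:Victor

Final state: map:Oscar, wallet:Victor
The map is held by Oscar.

Answer: Oscar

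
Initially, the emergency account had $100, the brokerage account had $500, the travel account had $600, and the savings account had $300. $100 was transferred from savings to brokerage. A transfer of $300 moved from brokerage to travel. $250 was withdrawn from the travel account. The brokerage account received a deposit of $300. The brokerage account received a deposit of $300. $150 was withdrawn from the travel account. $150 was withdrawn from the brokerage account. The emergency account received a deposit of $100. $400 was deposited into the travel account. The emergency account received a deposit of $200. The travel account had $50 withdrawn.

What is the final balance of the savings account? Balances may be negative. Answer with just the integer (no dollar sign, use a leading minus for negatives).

Answer: 200

Derivation:
Tracking account balances step by step:
Start: emergency=100, brokerage=500, travel=600, savings=300
Event 1 (transfer 100 savings -> brokerage): savings: 300 - 100 = 200, brokerage: 500 + 100 = 600. Balances: emergency=100, brokerage=600, travel=600, savings=200
Event 2 (transfer 300 brokerage -> travel): brokerage: 600 - 300 = 300, travel: 600 + 300 = 900. Balances: emergency=100, brokerage=300, travel=900, savings=200
Event 3 (withdraw 250 from travel): travel: 900 - 250 = 650. Balances: emergency=100, brokerage=300, travel=650, savings=200
Event 4 (deposit 300 to brokerage): brokerage: 300 + 300 = 600. Balances: emergency=100, brokerage=600, travel=650, savings=200
Event 5 (deposit 300 to brokerage): brokerage: 600 + 300 = 900. Balances: emergency=100, brokerage=900, travel=650, savings=200
Event 6 (withdraw 150 from travel): travel: 650 - 150 = 500. Balances: emergency=100, brokerage=900, travel=500, savings=200
Event 7 (withdraw 150 from brokerage): brokerage: 900 - 150 = 750. Balances: emergency=100, brokerage=750, travel=500, savings=200
Event 8 (deposit 100 to emergency): emergency: 100 + 100 = 200. Balances: emergency=200, brokerage=750, travel=500, savings=200
Event 9 (deposit 400 to travel): travel: 500 + 400 = 900. Balances: emergency=200, brokerage=750, travel=900, savings=200
Event 10 (deposit 200 to emergency): emergency: 200 + 200 = 400. Balances: emergency=400, brokerage=750, travel=900, savings=200
Event 11 (withdraw 50 from travel): travel: 900 - 50 = 850. Balances: emergency=400, brokerage=750, travel=850, savings=200

Final balance of savings: 200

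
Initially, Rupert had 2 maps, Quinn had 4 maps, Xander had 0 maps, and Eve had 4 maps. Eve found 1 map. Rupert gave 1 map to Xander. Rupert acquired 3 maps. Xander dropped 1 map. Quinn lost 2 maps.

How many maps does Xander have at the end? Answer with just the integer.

Tracking counts step by step:
Start: Rupert=2, Quinn=4, Xander=0, Eve=4
Event 1 (Eve +1): Eve: 4 -> 5. State: Rupert=2, Quinn=4, Xander=0, Eve=5
Event 2 (Rupert -> Xander, 1): Rupert: 2 -> 1, Xander: 0 -> 1. State: Rupert=1, Quinn=4, Xander=1, Eve=5
Event 3 (Rupert +3): Rupert: 1 -> 4. State: Rupert=4, Quinn=4, Xander=1, Eve=5
Event 4 (Xander -1): Xander: 1 -> 0. State: Rupert=4, Quinn=4, Xander=0, Eve=5
Event 5 (Quinn -2): Quinn: 4 -> 2. State: Rupert=4, Quinn=2, Xander=0, Eve=5

Xander's final count: 0

Answer: 0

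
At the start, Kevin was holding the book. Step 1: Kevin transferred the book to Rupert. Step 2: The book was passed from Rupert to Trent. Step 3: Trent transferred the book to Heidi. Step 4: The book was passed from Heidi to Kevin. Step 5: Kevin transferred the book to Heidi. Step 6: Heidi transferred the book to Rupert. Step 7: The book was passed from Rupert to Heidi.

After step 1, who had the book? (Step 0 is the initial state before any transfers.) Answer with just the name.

Tracking the book holder through step 1:
After step 0 (start): Kevin
After step 1: Rupert

At step 1, the holder is Rupert.

Answer: Rupert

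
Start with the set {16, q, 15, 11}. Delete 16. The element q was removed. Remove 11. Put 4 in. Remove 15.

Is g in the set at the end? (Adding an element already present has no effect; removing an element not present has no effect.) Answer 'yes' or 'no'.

Tracking the set through each operation:
Start: {11, 15, 16, q}
Event 1 (remove 16): removed. Set: {11, 15, q}
Event 2 (remove q): removed. Set: {11, 15}
Event 3 (remove 11): removed. Set: {15}
Event 4 (add 4): added. Set: {15, 4}
Event 5 (remove 15): removed. Set: {4}

Final set: {4} (size 1)
g is NOT in the final set.

Answer: no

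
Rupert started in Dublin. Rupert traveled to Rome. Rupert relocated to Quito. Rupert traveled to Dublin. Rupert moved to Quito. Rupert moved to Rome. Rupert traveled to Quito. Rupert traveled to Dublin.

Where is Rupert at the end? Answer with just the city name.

Tracking Rupert's location:
Start: Rupert is in Dublin.
After move 1: Dublin -> Rome. Rupert is in Rome.
After move 2: Rome -> Quito. Rupert is in Quito.
After move 3: Quito -> Dublin. Rupert is in Dublin.
After move 4: Dublin -> Quito. Rupert is in Quito.
After move 5: Quito -> Rome. Rupert is in Rome.
After move 6: Rome -> Quito. Rupert is in Quito.
After move 7: Quito -> Dublin. Rupert is in Dublin.

Answer: Dublin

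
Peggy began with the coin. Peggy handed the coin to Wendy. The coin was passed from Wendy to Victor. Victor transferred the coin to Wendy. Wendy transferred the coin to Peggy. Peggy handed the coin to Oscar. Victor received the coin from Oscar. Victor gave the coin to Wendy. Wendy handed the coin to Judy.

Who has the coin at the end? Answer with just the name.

Tracking the coin through each event:
Start: Peggy has the coin.
After event 1: Wendy has the coin.
After event 2: Victor has the coin.
After event 3: Wendy has the coin.
After event 4: Peggy has the coin.
After event 5: Oscar has the coin.
After event 6: Victor has the coin.
After event 7: Wendy has the coin.
After event 8: Judy has the coin.

Answer: Judy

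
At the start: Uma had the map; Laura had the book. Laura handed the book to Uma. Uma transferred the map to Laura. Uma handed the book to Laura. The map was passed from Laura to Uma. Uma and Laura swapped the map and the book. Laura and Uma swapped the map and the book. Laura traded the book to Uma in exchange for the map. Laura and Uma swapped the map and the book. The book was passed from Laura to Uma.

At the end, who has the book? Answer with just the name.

Answer: Uma

Derivation:
Tracking all object holders:
Start: map:Uma, book:Laura
Event 1 (give book: Laura -> Uma). State: map:Uma, book:Uma
Event 2 (give map: Uma -> Laura). State: map:Laura, book:Uma
Event 3 (give book: Uma -> Laura). State: map:Laura, book:Laura
Event 4 (give map: Laura -> Uma). State: map:Uma, book:Laura
Event 5 (swap map<->book: now map:Laura, book:Uma). State: map:Laura, book:Uma
Event 6 (swap map<->book: now map:Uma, book:Laura). State: map:Uma, book:Laura
Event 7 (swap book<->map: now book:Uma, map:Laura). State: map:Laura, book:Uma
Event 8 (swap map<->book: now map:Uma, book:Laura). State: map:Uma, book:Laura
Event 9 (give book: Laura -> Uma). State: map:Uma, book:Uma

Final state: map:Uma, book:Uma
The book is held by Uma.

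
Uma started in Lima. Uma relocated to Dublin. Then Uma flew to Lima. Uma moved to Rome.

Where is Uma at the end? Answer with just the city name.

Tracking Uma's location:
Start: Uma is in Lima.
After move 1: Lima -> Dublin. Uma is in Dublin.
After move 2: Dublin -> Lima. Uma is in Lima.
After move 3: Lima -> Rome. Uma is in Rome.

Answer: Rome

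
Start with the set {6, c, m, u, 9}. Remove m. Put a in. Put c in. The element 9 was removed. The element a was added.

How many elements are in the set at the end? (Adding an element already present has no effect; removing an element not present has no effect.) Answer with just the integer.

Tracking the set through each operation:
Start: {6, 9, c, m, u}
Event 1 (remove m): removed. Set: {6, 9, c, u}
Event 2 (add a): added. Set: {6, 9, a, c, u}
Event 3 (add c): already present, no change. Set: {6, 9, a, c, u}
Event 4 (remove 9): removed. Set: {6, a, c, u}
Event 5 (add a): already present, no change. Set: {6, a, c, u}

Final set: {6, a, c, u} (size 4)

Answer: 4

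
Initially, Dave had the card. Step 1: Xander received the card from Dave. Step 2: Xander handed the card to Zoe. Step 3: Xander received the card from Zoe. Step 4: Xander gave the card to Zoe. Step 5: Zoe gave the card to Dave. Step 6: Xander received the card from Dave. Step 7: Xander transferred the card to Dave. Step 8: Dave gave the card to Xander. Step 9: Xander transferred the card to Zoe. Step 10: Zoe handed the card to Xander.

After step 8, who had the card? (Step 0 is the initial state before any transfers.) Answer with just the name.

Tracking the card holder through step 8:
After step 0 (start): Dave
After step 1: Xander
After step 2: Zoe
After step 3: Xander
After step 4: Zoe
After step 5: Dave
After step 6: Xander
After step 7: Dave
After step 8: Xander

At step 8, the holder is Xander.

Answer: Xander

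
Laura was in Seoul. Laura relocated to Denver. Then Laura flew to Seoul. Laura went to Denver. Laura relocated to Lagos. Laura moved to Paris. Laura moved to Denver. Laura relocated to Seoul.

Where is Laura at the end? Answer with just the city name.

Answer: Seoul

Derivation:
Tracking Laura's location:
Start: Laura is in Seoul.
After move 1: Seoul -> Denver. Laura is in Denver.
After move 2: Denver -> Seoul. Laura is in Seoul.
After move 3: Seoul -> Denver. Laura is in Denver.
After move 4: Denver -> Lagos. Laura is in Lagos.
After move 5: Lagos -> Paris. Laura is in Paris.
After move 6: Paris -> Denver. Laura is in Denver.
After move 7: Denver -> Seoul. Laura is in Seoul.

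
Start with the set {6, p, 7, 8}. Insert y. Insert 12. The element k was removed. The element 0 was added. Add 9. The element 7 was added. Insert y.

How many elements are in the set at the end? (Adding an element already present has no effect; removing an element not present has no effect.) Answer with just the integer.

Tracking the set through each operation:
Start: {6, 7, 8, p}
Event 1 (add y): added. Set: {6, 7, 8, p, y}
Event 2 (add 12): added. Set: {12, 6, 7, 8, p, y}
Event 3 (remove k): not present, no change. Set: {12, 6, 7, 8, p, y}
Event 4 (add 0): added. Set: {0, 12, 6, 7, 8, p, y}
Event 5 (add 9): added. Set: {0, 12, 6, 7, 8, 9, p, y}
Event 6 (add 7): already present, no change. Set: {0, 12, 6, 7, 8, 9, p, y}
Event 7 (add y): already present, no change. Set: {0, 12, 6, 7, 8, 9, p, y}

Final set: {0, 12, 6, 7, 8, 9, p, y} (size 8)

Answer: 8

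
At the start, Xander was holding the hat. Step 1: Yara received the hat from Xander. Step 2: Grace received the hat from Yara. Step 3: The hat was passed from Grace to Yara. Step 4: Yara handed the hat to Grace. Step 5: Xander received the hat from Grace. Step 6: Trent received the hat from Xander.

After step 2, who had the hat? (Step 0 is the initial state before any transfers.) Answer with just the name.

Tracking the hat holder through step 2:
After step 0 (start): Xander
After step 1: Yara
After step 2: Grace

At step 2, the holder is Grace.

Answer: Grace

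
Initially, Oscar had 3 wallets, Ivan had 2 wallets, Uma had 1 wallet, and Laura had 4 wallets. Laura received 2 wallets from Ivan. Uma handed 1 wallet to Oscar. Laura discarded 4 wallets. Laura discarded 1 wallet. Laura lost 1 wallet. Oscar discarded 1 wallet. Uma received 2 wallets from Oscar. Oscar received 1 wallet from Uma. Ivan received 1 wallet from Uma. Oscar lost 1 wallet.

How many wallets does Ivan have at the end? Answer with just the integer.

Answer: 1

Derivation:
Tracking counts step by step:
Start: Oscar=3, Ivan=2, Uma=1, Laura=4
Event 1 (Ivan -> Laura, 2): Ivan: 2 -> 0, Laura: 4 -> 6. State: Oscar=3, Ivan=0, Uma=1, Laura=6
Event 2 (Uma -> Oscar, 1): Uma: 1 -> 0, Oscar: 3 -> 4. State: Oscar=4, Ivan=0, Uma=0, Laura=6
Event 3 (Laura -4): Laura: 6 -> 2. State: Oscar=4, Ivan=0, Uma=0, Laura=2
Event 4 (Laura -1): Laura: 2 -> 1. State: Oscar=4, Ivan=0, Uma=0, Laura=1
Event 5 (Laura -1): Laura: 1 -> 0. State: Oscar=4, Ivan=0, Uma=0, Laura=0
Event 6 (Oscar -1): Oscar: 4 -> 3. State: Oscar=3, Ivan=0, Uma=0, Laura=0
Event 7 (Oscar -> Uma, 2): Oscar: 3 -> 1, Uma: 0 -> 2. State: Oscar=1, Ivan=0, Uma=2, Laura=0
Event 8 (Uma -> Oscar, 1): Uma: 2 -> 1, Oscar: 1 -> 2. State: Oscar=2, Ivan=0, Uma=1, Laura=0
Event 9 (Uma -> Ivan, 1): Uma: 1 -> 0, Ivan: 0 -> 1. State: Oscar=2, Ivan=1, Uma=0, Laura=0
Event 10 (Oscar -1): Oscar: 2 -> 1. State: Oscar=1, Ivan=1, Uma=0, Laura=0

Ivan's final count: 1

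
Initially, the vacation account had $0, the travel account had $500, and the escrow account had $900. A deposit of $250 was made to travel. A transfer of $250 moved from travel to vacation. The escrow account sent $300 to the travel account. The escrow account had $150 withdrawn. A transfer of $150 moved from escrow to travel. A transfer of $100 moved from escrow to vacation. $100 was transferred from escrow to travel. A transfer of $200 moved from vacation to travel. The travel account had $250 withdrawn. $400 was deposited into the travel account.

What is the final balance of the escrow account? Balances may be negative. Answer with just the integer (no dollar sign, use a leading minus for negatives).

Tracking account balances step by step:
Start: vacation=0, travel=500, escrow=900
Event 1 (deposit 250 to travel): travel: 500 + 250 = 750. Balances: vacation=0, travel=750, escrow=900
Event 2 (transfer 250 travel -> vacation): travel: 750 - 250 = 500, vacation: 0 + 250 = 250. Balances: vacation=250, travel=500, escrow=900
Event 3 (transfer 300 escrow -> travel): escrow: 900 - 300 = 600, travel: 500 + 300 = 800. Balances: vacation=250, travel=800, escrow=600
Event 4 (withdraw 150 from escrow): escrow: 600 - 150 = 450. Balances: vacation=250, travel=800, escrow=450
Event 5 (transfer 150 escrow -> travel): escrow: 450 - 150 = 300, travel: 800 + 150 = 950. Balances: vacation=250, travel=950, escrow=300
Event 6 (transfer 100 escrow -> vacation): escrow: 300 - 100 = 200, vacation: 250 + 100 = 350. Balances: vacation=350, travel=950, escrow=200
Event 7 (transfer 100 escrow -> travel): escrow: 200 - 100 = 100, travel: 950 + 100 = 1050. Balances: vacation=350, travel=1050, escrow=100
Event 8 (transfer 200 vacation -> travel): vacation: 350 - 200 = 150, travel: 1050 + 200 = 1250. Balances: vacation=150, travel=1250, escrow=100
Event 9 (withdraw 250 from travel): travel: 1250 - 250 = 1000. Balances: vacation=150, travel=1000, escrow=100
Event 10 (deposit 400 to travel): travel: 1000 + 400 = 1400. Balances: vacation=150, travel=1400, escrow=100

Final balance of escrow: 100

Answer: 100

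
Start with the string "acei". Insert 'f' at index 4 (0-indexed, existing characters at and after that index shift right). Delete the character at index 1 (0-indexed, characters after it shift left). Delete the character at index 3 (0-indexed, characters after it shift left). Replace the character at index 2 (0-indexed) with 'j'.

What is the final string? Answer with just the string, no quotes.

Applying each edit step by step:
Start: "acei"
Op 1 (insert 'f' at idx 4): "acei" -> "aceif"
Op 2 (delete idx 1 = 'c'): "aceif" -> "aeif"
Op 3 (delete idx 3 = 'f'): "aeif" -> "aei"
Op 4 (replace idx 2: 'i' -> 'j'): "aei" -> "aej"

Answer: aej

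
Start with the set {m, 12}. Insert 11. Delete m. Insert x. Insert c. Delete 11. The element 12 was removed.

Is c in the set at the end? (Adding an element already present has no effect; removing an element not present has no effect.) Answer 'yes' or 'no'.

Answer: yes

Derivation:
Tracking the set through each operation:
Start: {12, m}
Event 1 (add 11): added. Set: {11, 12, m}
Event 2 (remove m): removed. Set: {11, 12}
Event 3 (add x): added. Set: {11, 12, x}
Event 4 (add c): added. Set: {11, 12, c, x}
Event 5 (remove 11): removed. Set: {12, c, x}
Event 6 (remove 12): removed. Set: {c, x}

Final set: {c, x} (size 2)
c is in the final set.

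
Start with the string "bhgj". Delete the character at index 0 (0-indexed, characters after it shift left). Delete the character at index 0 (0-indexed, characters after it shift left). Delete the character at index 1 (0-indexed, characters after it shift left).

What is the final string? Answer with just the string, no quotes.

Answer: g

Derivation:
Applying each edit step by step:
Start: "bhgj"
Op 1 (delete idx 0 = 'b'): "bhgj" -> "hgj"
Op 2 (delete idx 0 = 'h'): "hgj" -> "gj"
Op 3 (delete idx 1 = 'j'): "gj" -> "g"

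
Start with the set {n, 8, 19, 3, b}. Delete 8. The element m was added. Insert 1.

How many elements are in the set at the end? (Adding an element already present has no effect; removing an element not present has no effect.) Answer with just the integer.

Answer: 6

Derivation:
Tracking the set through each operation:
Start: {19, 3, 8, b, n}
Event 1 (remove 8): removed. Set: {19, 3, b, n}
Event 2 (add m): added. Set: {19, 3, b, m, n}
Event 3 (add 1): added. Set: {1, 19, 3, b, m, n}

Final set: {1, 19, 3, b, m, n} (size 6)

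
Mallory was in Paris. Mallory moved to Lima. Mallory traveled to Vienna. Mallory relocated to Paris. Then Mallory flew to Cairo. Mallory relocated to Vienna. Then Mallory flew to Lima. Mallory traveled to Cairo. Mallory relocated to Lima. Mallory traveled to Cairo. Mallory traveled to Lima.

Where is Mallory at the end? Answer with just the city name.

Answer: Lima

Derivation:
Tracking Mallory's location:
Start: Mallory is in Paris.
After move 1: Paris -> Lima. Mallory is in Lima.
After move 2: Lima -> Vienna. Mallory is in Vienna.
After move 3: Vienna -> Paris. Mallory is in Paris.
After move 4: Paris -> Cairo. Mallory is in Cairo.
After move 5: Cairo -> Vienna. Mallory is in Vienna.
After move 6: Vienna -> Lima. Mallory is in Lima.
After move 7: Lima -> Cairo. Mallory is in Cairo.
After move 8: Cairo -> Lima. Mallory is in Lima.
After move 9: Lima -> Cairo. Mallory is in Cairo.
After move 10: Cairo -> Lima. Mallory is in Lima.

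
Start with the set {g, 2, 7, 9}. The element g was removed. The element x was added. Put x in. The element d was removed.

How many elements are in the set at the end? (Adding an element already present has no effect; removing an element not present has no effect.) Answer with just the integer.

Tracking the set through each operation:
Start: {2, 7, 9, g}
Event 1 (remove g): removed. Set: {2, 7, 9}
Event 2 (add x): added. Set: {2, 7, 9, x}
Event 3 (add x): already present, no change. Set: {2, 7, 9, x}
Event 4 (remove d): not present, no change. Set: {2, 7, 9, x}

Final set: {2, 7, 9, x} (size 4)

Answer: 4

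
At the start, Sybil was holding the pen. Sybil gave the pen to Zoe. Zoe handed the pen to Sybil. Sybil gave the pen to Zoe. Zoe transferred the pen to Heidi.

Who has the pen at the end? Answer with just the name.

Tracking the pen through each event:
Start: Sybil has the pen.
After event 1: Zoe has the pen.
After event 2: Sybil has the pen.
After event 3: Zoe has the pen.
After event 4: Heidi has the pen.

Answer: Heidi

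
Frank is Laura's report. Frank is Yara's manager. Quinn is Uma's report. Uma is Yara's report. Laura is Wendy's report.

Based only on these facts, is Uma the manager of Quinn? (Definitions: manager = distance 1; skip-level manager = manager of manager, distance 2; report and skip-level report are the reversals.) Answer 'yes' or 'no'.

Reconstructing the manager chain from the given facts:
  Wendy -> Laura -> Frank -> Yara -> Uma -> Quinn
(each arrow means 'manager of the next')
Positions in the chain (0 = top):
  position of Wendy: 0
  position of Laura: 1
  position of Frank: 2
  position of Yara: 3
  position of Uma: 4
  position of Quinn: 5

Uma is at position 4, Quinn is at position 5; signed distance (j - i) = 1.
'manager' requires j - i = 1. Actual distance is 1, so the relation HOLDS.

Answer: yes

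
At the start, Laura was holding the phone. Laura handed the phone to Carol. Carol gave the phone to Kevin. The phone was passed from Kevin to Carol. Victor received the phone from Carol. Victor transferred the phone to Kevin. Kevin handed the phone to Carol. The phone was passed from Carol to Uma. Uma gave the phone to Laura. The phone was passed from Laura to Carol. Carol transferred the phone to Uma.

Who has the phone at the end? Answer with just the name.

Answer: Uma

Derivation:
Tracking the phone through each event:
Start: Laura has the phone.
After event 1: Carol has the phone.
After event 2: Kevin has the phone.
After event 3: Carol has the phone.
After event 4: Victor has the phone.
After event 5: Kevin has the phone.
After event 6: Carol has the phone.
After event 7: Uma has the phone.
After event 8: Laura has the phone.
After event 9: Carol has the phone.
After event 10: Uma has the phone.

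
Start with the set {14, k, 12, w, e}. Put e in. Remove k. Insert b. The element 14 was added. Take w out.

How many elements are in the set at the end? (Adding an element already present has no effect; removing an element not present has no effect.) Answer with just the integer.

Answer: 4

Derivation:
Tracking the set through each operation:
Start: {12, 14, e, k, w}
Event 1 (add e): already present, no change. Set: {12, 14, e, k, w}
Event 2 (remove k): removed. Set: {12, 14, e, w}
Event 3 (add b): added. Set: {12, 14, b, e, w}
Event 4 (add 14): already present, no change. Set: {12, 14, b, e, w}
Event 5 (remove w): removed. Set: {12, 14, b, e}

Final set: {12, 14, b, e} (size 4)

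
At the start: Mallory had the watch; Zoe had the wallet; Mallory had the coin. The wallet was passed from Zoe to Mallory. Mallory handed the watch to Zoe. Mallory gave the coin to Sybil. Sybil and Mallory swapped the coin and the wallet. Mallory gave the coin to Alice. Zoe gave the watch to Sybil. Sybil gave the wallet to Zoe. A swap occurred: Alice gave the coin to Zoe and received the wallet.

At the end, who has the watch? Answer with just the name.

Answer: Sybil

Derivation:
Tracking all object holders:
Start: watch:Mallory, wallet:Zoe, coin:Mallory
Event 1 (give wallet: Zoe -> Mallory). State: watch:Mallory, wallet:Mallory, coin:Mallory
Event 2 (give watch: Mallory -> Zoe). State: watch:Zoe, wallet:Mallory, coin:Mallory
Event 3 (give coin: Mallory -> Sybil). State: watch:Zoe, wallet:Mallory, coin:Sybil
Event 4 (swap coin<->wallet: now coin:Mallory, wallet:Sybil). State: watch:Zoe, wallet:Sybil, coin:Mallory
Event 5 (give coin: Mallory -> Alice). State: watch:Zoe, wallet:Sybil, coin:Alice
Event 6 (give watch: Zoe -> Sybil). State: watch:Sybil, wallet:Sybil, coin:Alice
Event 7 (give wallet: Sybil -> Zoe). State: watch:Sybil, wallet:Zoe, coin:Alice
Event 8 (swap coin<->wallet: now coin:Zoe, wallet:Alice). State: watch:Sybil, wallet:Alice, coin:Zoe

Final state: watch:Sybil, wallet:Alice, coin:Zoe
The watch is held by Sybil.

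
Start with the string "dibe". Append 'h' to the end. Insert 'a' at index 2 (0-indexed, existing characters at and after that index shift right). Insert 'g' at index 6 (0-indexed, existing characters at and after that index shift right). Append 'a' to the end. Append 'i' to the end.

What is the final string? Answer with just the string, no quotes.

Answer: diabehgai

Derivation:
Applying each edit step by step:
Start: "dibe"
Op 1 (append 'h'): "dibe" -> "dibeh"
Op 2 (insert 'a' at idx 2): "dibeh" -> "diabeh"
Op 3 (insert 'g' at idx 6): "diabeh" -> "diabehg"
Op 4 (append 'a'): "diabehg" -> "diabehga"
Op 5 (append 'i'): "diabehga" -> "diabehgai"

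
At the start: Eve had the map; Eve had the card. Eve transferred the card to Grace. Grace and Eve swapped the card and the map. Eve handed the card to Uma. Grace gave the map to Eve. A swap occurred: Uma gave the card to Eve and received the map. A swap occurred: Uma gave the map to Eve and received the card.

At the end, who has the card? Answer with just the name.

Answer: Uma

Derivation:
Tracking all object holders:
Start: map:Eve, card:Eve
Event 1 (give card: Eve -> Grace). State: map:Eve, card:Grace
Event 2 (swap card<->map: now card:Eve, map:Grace). State: map:Grace, card:Eve
Event 3 (give card: Eve -> Uma). State: map:Grace, card:Uma
Event 4 (give map: Grace -> Eve). State: map:Eve, card:Uma
Event 5 (swap card<->map: now card:Eve, map:Uma). State: map:Uma, card:Eve
Event 6 (swap map<->card: now map:Eve, card:Uma). State: map:Eve, card:Uma

Final state: map:Eve, card:Uma
The card is held by Uma.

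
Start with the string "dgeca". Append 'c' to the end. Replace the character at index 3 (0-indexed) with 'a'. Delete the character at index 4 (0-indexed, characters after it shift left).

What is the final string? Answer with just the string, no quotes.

Answer: dgeac

Derivation:
Applying each edit step by step:
Start: "dgeca"
Op 1 (append 'c'): "dgeca" -> "dgecac"
Op 2 (replace idx 3: 'c' -> 'a'): "dgecac" -> "dgeaac"
Op 3 (delete idx 4 = 'a'): "dgeaac" -> "dgeac"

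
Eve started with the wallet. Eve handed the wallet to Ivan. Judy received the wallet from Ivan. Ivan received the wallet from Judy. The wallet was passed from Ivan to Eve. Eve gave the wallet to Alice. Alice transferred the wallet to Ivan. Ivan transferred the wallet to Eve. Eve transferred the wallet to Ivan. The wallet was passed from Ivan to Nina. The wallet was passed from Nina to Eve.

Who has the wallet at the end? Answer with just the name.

Answer: Eve

Derivation:
Tracking the wallet through each event:
Start: Eve has the wallet.
After event 1: Ivan has the wallet.
After event 2: Judy has the wallet.
After event 3: Ivan has the wallet.
After event 4: Eve has the wallet.
After event 5: Alice has the wallet.
After event 6: Ivan has the wallet.
After event 7: Eve has the wallet.
After event 8: Ivan has the wallet.
After event 9: Nina has the wallet.
After event 10: Eve has the wallet.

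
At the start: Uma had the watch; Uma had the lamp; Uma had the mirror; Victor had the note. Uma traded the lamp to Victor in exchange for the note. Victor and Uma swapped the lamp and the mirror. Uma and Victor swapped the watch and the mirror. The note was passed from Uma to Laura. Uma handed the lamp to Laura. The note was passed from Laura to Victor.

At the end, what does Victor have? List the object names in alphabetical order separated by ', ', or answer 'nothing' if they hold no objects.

Tracking all object holders:
Start: watch:Uma, lamp:Uma, mirror:Uma, note:Victor
Event 1 (swap lamp<->note: now lamp:Victor, note:Uma). State: watch:Uma, lamp:Victor, mirror:Uma, note:Uma
Event 2 (swap lamp<->mirror: now lamp:Uma, mirror:Victor). State: watch:Uma, lamp:Uma, mirror:Victor, note:Uma
Event 3 (swap watch<->mirror: now watch:Victor, mirror:Uma). State: watch:Victor, lamp:Uma, mirror:Uma, note:Uma
Event 4 (give note: Uma -> Laura). State: watch:Victor, lamp:Uma, mirror:Uma, note:Laura
Event 5 (give lamp: Uma -> Laura). State: watch:Victor, lamp:Laura, mirror:Uma, note:Laura
Event 6 (give note: Laura -> Victor). State: watch:Victor, lamp:Laura, mirror:Uma, note:Victor

Final state: watch:Victor, lamp:Laura, mirror:Uma, note:Victor
Victor holds: note, watch.

Answer: note, watch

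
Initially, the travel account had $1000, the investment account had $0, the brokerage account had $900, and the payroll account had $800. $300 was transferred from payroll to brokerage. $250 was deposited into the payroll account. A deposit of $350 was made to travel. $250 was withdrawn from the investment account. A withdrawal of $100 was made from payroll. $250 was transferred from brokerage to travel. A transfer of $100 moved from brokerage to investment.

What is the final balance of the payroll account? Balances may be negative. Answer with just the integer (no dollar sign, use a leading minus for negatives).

Tracking account balances step by step:
Start: travel=1000, investment=0, brokerage=900, payroll=800
Event 1 (transfer 300 payroll -> brokerage): payroll: 800 - 300 = 500, brokerage: 900 + 300 = 1200. Balances: travel=1000, investment=0, brokerage=1200, payroll=500
Event 2 (deposit 250 to payroll): payroll: 500 + 250 = 750. Balances: travel=1000, investment=0, brokerage=1200, payroll=750
Event 3 (deposit 350 to travel): travel: 1000 + 350 = 1350. Balances: travel=1350, investment=0, brokerage=1200, payroll=750
Event 4 (withdraw 250 from investment): investment: 0 - 250 = -250. Balances: travel=1350, investment=-250, brokerage=1200, payroll=750
Event 5 (withdraw 100 from payroll): payroll: 750 - 100 = 650. Balances: travel=1350, investment=-250, brokerage=1200, payroll=650
Event 6 (transfer 250 brokerage -> travel): brokerage: 1200 - 250 = 950, travel: 1350 + 250 = 1600. Balances: travel=1600, investment=-250, brokerage=950, payroll=650
Event 7 (transfer 100 brokerage -> investment): brokerage: 950 - 100 = 850, investment: -250 + 100 = -150. Balances: travel=1600, investment=-150, brokerage=850, payroll=650

Final balance of payroll: 650

Answer: 650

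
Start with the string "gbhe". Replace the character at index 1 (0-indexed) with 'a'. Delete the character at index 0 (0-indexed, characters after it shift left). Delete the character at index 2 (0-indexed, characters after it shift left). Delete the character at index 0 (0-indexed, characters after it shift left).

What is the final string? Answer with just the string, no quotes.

Answer: h

Derivation:
Applying each edit step by step:
Start: "gbhe"
Op 1 (replace idx 1: 'b' -> 'a'): "gbhe" -> "gahe"
Op 2 (delete idx 0 = 'g'): "gahe" -> "ahe"
Op 3 (delete idx 2 = 'e'): "ahe" -> "ah"
Op 4 (delete idx 0 = 'a'): "ah" -> "h"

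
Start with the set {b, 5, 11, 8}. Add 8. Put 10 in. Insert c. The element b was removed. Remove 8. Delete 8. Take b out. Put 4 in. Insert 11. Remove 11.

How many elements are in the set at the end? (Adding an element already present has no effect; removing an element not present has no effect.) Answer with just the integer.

Tracking the set through each operation:
Start: {11, 5, 8, b}
Event 1 (add 8): already present, no change. Set: {11, 5, 8, b}
Event 2 (add 10): added. Set: {10, 11, 5, 8, b}
Event 3 (add c): added. Set: {10, 11, 5, 8, b, c}
Event 4 (remove b): removed. Set: {10, 11, 5, 8, c}
Event 5 (remove 8): removed. Set: {10, 11, 5, c}
Event 6 (remove 8): not present, no change. Set: {10, 11, 5, c}
Event 7 (remove b): not present, no change. Set: {10, 11, 5, c}
Event 8 (add 4): added. Set: {10, 11, 4, 5, c}
Event 9 (add 11): already present, no change. Set: {10, 11, 4, 5, c}
Event 10 (remove 11): removed. Set: {10, 4, 5, c}

Final set: {10, 4, 5, c} (size 4)

Answer: 4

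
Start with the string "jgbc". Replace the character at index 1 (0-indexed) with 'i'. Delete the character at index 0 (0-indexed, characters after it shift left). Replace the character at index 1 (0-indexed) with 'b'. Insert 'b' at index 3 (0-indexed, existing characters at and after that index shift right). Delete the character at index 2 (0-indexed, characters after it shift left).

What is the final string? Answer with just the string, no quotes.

Applying each edit step by step:
Start: "jgbc"
Op 1 (replace idx 1: 'g' -> 'i'): "jgbc" -> "jibc"
Op 2 (delete idx 0 = 'j'): "jibc" -> "ibc"
Op 3 (replace idx 1: 'b' -> 'b'): "ibc" -> "ibc"
Op 4 (insert 'b' at idx 3): "ibc" -> "ibcb"
Op 5 (delete idx 2 = 'c'): "ibcb" -> "ibb"

Answer: ibb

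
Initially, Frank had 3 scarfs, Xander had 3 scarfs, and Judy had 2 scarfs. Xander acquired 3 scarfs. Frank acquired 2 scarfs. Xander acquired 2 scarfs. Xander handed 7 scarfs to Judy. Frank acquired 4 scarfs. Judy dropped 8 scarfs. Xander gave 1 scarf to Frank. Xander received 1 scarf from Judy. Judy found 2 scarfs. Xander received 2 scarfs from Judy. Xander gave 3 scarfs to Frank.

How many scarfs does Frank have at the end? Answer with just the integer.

Answer: 13

Derivation:
Tracking counts step by step:
Start: Frank=3, Xander=3, Judy=2
Event 1 (Xander +3): Xander: 3 -> 6. State: Frank=3, Xander=6, Judy=2
Event 2 (Frank +2): Frank: 3 -> 5. State: Frank=5, Xander=6, Judy=2
Event 3 (Xander +2): Xander: 6 -> 8. State: Frank=5, Xander=8, Judy=2
Event 4 (Xander -> Judy, 7): Xander: 8 -> 1, Judy: 2 -> 9. State: Frank=5, Xander=1, Judy=9
Event 5 (Frank +4): Frank: 5 -> 9. State: Frank=9, Xander=1, Judy=9
Event 6 (Judy -8): Judy: 9 -> 1. State: Frank=9, Xander=1, Judy=1
Event 7 (Xander -> Frank, 1): Xander: 1 -> 0, Frank: 9 -> 10. State: Frank=10, Xander=0, Judy=1
Event 8 (Judy -> Xander, 1): Judy: 1 -> 0, Xander: 0 -> 1. State: Frank=10, Xander=1, Judy=0
Event 9 (Judy +2): Judy: 0 -> 2. State: Frank=10, Xander=1, Judy=2
Event 10 (Judy -> Xander, 2): Judy: 2 -> 0, Xander: 1 -> 3. State: Frank=10, Xander=3, Judy=0
Event 11 (Xander -> Frank, 3): Xander: 3 -> 0, Frank: 10 -> 13. State: Frank=13, Xander=0, Judy=0

Frank's final count: 13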